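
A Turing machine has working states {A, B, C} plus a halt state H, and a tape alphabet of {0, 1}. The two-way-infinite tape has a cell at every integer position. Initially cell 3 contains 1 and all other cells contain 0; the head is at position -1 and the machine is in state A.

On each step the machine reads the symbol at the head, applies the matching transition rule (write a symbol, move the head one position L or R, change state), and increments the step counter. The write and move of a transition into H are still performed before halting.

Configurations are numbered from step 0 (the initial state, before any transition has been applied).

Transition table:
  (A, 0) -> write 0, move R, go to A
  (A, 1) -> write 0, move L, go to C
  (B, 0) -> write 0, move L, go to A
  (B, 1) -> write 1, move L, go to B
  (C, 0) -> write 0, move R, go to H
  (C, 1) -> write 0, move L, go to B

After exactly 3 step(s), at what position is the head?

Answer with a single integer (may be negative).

Step 1: in state A at pos -1, read 0 -> (A,0)->write 0,move R,goto A. Now: state=A, head=0, tape[-2..4]=0000010 (head:   ^)
Step 2: in state A at pos 0, read 0 -> (A,0)->write 0,move R,goto A. Now: state=A, head=1, tape[-2..4]=0000010 (head:    ^)
Step 3: in state A at pos 1, read 0 -> (A,0)->write 0,move R,goto A. Now: state=A, head=2, tape[-2..4]=0000010 (head:     ^)

Answer: 2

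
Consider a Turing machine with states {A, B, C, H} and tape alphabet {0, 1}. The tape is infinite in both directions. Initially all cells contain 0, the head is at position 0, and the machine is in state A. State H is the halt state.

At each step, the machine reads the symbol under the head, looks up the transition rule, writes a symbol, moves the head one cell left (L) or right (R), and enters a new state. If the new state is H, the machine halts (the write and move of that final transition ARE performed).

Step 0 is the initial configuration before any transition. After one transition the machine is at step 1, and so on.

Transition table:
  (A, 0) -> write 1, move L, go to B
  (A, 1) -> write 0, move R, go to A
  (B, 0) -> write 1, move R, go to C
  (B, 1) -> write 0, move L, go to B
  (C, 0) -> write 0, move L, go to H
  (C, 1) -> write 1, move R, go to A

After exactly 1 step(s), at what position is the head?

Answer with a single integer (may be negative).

Answer: -1

Derivation:
Step 1: in state A at pos 0, read 0 -> (A,0)->write 1,move L,goto B. Now: state=B, head=-1, tape[-2..1]=0010 (head:  ^)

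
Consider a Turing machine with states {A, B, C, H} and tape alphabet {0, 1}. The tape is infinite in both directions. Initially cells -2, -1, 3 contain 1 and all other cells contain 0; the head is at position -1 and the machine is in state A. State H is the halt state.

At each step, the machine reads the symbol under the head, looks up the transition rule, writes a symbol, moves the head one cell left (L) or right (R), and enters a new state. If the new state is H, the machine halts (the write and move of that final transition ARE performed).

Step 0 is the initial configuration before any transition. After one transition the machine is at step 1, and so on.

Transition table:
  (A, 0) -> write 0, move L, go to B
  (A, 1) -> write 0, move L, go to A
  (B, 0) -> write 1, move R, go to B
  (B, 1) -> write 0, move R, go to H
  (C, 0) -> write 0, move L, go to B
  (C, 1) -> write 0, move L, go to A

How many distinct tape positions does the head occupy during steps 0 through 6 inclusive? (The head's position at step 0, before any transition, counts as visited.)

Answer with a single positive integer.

Step 1: in state A at pos -1, read 1 -> (A,1)->write 0,move L,goto A. Now: state=A, head=-2, tape[-3..4]=01000010 (head:  ^)
Step 2: in state A at pos -2, read 1 -> (A,1)->write 0,move L,goto A. Now: state=A, head=-3, tape[-4..4]=000000010 (head:  ^)
Step 3: in state A at pos -3, read 0 -> (A,0)->write 0,move L,goto B. Now: state=B, head=-4, tape[-5..4]=0000000010 (head:  ^)
Step 4: in state B at pos -4, read 0 -> (B,0)->write 1,move R,goto B. Now: state=B, head=-3, tape[-5..4]=0100000010 (head:   ^)
Step 5: in state B at pos -3, read 0 -> (B,0)->write 1,move R,goto B. Now: state=B, head=-2, tape[-5..4]=0110000010 (head:    ^)
Step 6: in state B at pos -2, read 0 -> (B,0)->write 1,move R,goto B. Now: state=B, head=-1, tape[-5..4]=0111000010 (head:     ^)
Head positions at steps 0..6: starting at -1, distinct positions visited = {-4, -3, -2, -1} -> 4 position(s)

Answer: 4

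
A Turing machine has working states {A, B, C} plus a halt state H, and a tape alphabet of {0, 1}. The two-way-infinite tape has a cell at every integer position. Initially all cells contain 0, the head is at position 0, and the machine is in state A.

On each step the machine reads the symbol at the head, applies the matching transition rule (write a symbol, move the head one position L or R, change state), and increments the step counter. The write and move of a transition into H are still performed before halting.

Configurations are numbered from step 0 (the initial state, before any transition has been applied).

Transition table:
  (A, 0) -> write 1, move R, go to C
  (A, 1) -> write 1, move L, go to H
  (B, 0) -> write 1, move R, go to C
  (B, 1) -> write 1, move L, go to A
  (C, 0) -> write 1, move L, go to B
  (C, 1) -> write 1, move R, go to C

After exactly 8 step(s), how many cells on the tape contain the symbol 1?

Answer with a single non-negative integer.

Answer: 4

Derivation:
Step 1: in state A at pos 0, read 0 -> (A,0)->write 1,move R,goto C. Now: state=C, head=1, tape[-1..2]=0100 (head:   ^)
Step 2: in state C at pos 1, read 0 -> (C,0)->write 1,move L,goto B. Now: state=B, head=0, tape[-1..2]=0110 (head:  ^)
Step 3: in state B at pos 0, read 1 -> (B,1)->write 1,move L,goto A. Now: state=A, head=-1, tape[-2..2]=00110 (head:  ^)
Step 4: in state A at pos -1, read 0 -> (A,0)->write 1,move R,goto C. Now: state=C, head=0, tape[-2..2]=01110 (head:   ^)
Step 5: in state C at pos 0, read 1 -> (C,1)->write 1,move R,goto C. Now: state=C, head=1, tape[-2..2]=01110 (head:    ^)
Step 6: in state C at pos 1, read 1 -> (C,1)->write 1,move R,goto C. Now: state=C, head=2, tape[-2..3]=011100 (head:     ^)
Step 7: in state C at pos 2, read 0 -> (C,0)->write 1,move L,goto B. Now: state=B, head=1, tape[-2..3]=011110 (head:    ^)
Step 8: in state B at pos 1, read 1 -> (B,1)->write 1,move L,goto A. Now: state=A, head=0, tape[-2..3]=011110 (head:   ^)
Cells containing 1 after step 8: {-1, 0, 1, 2} -> 4 cell(s)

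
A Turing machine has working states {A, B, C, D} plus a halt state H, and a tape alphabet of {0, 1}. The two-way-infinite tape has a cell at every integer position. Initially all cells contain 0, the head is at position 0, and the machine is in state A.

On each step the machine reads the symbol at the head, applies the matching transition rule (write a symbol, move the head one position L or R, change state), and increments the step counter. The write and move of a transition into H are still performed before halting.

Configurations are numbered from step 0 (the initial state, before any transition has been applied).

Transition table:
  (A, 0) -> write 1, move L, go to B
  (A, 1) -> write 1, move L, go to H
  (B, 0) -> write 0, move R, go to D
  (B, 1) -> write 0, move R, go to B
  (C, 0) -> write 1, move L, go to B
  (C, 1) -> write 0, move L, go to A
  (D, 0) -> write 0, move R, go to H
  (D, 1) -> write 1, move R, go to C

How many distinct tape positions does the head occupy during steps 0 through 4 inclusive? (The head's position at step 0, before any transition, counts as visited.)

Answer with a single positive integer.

Step 1: in state A at pos 0, read 0 -> (A,0)->write 1,move L,goto B. Now: state=B, head=-1, tape[-2..1]=0010 (head:  ^)
Step 2: in state B at pos -1, read 0 -> (B,0)->write 0,move R,goto D. Now: state=D, head=0, tape[-2..1]=0010 (head:   ^)
Step 3: in state D at pos 0, read 1 -> (D,1)->write 1,move R,goto C. Now: state=C, head=1, tape[-2..2]=00100 (head:    ^)
Step 4: in state C at pos 1, read 0 -> (C,0)->write 1,move L,goto B. Now: state=B, head=0, tape[-2..2]=00110 (head:   ^)
Head positions at steps 0..4: starting at 0, distinct positions visited = {-1, 0, 1} -> 3 position(s)

Answer: 3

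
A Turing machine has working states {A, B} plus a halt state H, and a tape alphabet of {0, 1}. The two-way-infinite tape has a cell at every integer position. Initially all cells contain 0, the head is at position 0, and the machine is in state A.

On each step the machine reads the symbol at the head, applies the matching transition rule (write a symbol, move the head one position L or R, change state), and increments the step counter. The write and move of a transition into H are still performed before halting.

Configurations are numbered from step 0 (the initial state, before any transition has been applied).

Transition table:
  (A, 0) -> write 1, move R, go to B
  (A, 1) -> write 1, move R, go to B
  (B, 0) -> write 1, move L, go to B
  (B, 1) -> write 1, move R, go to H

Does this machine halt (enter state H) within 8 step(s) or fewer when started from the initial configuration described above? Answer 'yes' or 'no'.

Step 1: in state A at pos 0, read 0 -> (A,0)->write 1,move R,goto B. Now: state=B, head=1, tape[-1..2]=0100 (head:   ^)
Step 2: in state B at pos 1, read 0 -> (B,0)->write 1,move L,goto B. Now: state=B, head=0, tape[-1..2]=0110 (head:  ^)
Step 3: in state B at pos 0, read 1 -> (B,1)->write 1,move R,goto H. Now: state=H, head=1, tape[-1..2]=0110 (head:   ^)
State H reached at step 3; 3 <= 8 -> yes

Answer: yes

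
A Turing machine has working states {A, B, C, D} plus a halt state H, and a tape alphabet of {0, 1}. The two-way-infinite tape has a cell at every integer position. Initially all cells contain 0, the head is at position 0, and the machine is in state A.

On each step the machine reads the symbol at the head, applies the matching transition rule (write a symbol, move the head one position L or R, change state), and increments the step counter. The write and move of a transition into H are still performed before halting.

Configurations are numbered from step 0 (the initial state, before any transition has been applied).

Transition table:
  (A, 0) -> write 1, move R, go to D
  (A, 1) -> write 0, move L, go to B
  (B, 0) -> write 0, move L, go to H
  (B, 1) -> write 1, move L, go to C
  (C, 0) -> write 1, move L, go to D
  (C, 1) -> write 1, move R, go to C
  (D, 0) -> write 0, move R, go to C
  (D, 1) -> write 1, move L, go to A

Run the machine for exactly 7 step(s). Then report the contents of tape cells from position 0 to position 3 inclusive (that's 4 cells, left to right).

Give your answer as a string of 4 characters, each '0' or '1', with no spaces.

Step 1: in state A at pos 0, read 0 -> (A,0)->write 1,move R,goto D. Now: state=D, head=1, tape[-1..2]=0100 (head:   ^)
Step 2: in state D at pos 1, read 0 -> (D,0)->write 0,move R,goto C. Now: state=C, head=2, tape[-1..3]=01000 (head:    ^)
Step 3: in state C at pos 2, read 0 -> (C,0)->write 1,move L,goto D. Now: state=D, head=1, tape[-1..3]=01010 (head:   ^)
Step 4: in state D at pos 1, read 0 -> (D,0)->write 0,move R,goto C. Now: state=C, head=2, tape[-1..3]=01010 (head:    ^)
Step 5: in state C at pos 2, read 1 -> (C,1)->write 1,move R,goto C. Now: state=C, head=3, tape[-1..4]=010100 (head:     ^)
Step 6: in state C at pos 3, read 0 -> (C,0)->write 1,move L,goto D. Now: state=D, head=2, tape[-1..4]=010110 (head:    ^)
Step 7: in state D at pos 2, read 1 -> (D,1)->write 1,move L,goto A. Now: state=A, head=1, tape[-1..4]=010110 (head:   ^)

Answer: 1011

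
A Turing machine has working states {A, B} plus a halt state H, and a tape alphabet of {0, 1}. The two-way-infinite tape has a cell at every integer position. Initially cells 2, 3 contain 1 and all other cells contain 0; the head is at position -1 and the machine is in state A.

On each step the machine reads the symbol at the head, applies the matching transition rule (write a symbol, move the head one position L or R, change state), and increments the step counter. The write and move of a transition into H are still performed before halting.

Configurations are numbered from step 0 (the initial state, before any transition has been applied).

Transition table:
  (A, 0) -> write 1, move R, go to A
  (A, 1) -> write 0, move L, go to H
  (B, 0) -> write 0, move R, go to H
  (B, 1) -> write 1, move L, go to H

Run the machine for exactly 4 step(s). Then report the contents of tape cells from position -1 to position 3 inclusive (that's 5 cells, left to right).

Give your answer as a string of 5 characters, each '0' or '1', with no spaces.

Step 1: in state A at pos -1, read 0 -> (A,0)->write 1,move R,goto A. Now: state=A, head=0, tape[-2..4]=0100110 (head:   ^)
Step 2: in state A at pos 0, read 0 -> (A,0)->write 1,move R,goto A. Now: state=A, head=1, tape[-2..4]=0110110 (head:    ^)
Step 3: in state A at pos 1, read 0 -> (A,0)->write 1,move R,goto A. Now: state=A, head=2, tape[-2..4]=0111110 (head:     ^)
Step 4: in state A at pos 2, read 1 -> (A,1)->write 0,move L,goto H. Now: state=H, head=1, tape[-2..4]=0111010 (head:    ^)

Answer: 11101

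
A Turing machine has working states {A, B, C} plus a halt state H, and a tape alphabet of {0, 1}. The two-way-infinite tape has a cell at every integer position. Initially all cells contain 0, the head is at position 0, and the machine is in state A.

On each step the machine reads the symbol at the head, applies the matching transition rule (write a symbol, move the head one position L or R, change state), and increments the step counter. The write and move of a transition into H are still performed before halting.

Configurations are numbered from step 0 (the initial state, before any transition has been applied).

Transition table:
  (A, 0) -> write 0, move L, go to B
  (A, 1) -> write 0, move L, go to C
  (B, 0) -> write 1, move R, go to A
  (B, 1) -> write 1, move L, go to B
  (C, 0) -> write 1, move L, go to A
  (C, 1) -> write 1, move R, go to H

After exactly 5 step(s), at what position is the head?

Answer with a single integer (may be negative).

Answer: -1

Derivation:
Step 1: in state A at pos 0, read 0 -> (A,0)->write 0,move L,goto B. Now: state=B, head=-1, tape[-2..1]=0000 (head:  ^)
Step 2: in state B at pos -1, read 0 -> (B,0)->write 1,move R,goto A. Now: state=A, head=0, tape[-2..1]=0100 (head:   ^)
Step 3: in state A at pos 0, read 0 -> (A,0)->write 0,move L,goto B. Now: state=B, head=-1, tape[-2..1]=0100 (head:  ^)
Step 4: in state B at pos -1, read 1 -> (B,1)->write 1,move L,goto B. Now: state=B, head=-2, tape[-3..1]=00100 (head:  ^)
Step 5: in state B at pos -2, read 0 -> (B,0)->write 1,move R,goto A. Now: state=A, head=-1, tape[-3..1]=01100 (head:   ^)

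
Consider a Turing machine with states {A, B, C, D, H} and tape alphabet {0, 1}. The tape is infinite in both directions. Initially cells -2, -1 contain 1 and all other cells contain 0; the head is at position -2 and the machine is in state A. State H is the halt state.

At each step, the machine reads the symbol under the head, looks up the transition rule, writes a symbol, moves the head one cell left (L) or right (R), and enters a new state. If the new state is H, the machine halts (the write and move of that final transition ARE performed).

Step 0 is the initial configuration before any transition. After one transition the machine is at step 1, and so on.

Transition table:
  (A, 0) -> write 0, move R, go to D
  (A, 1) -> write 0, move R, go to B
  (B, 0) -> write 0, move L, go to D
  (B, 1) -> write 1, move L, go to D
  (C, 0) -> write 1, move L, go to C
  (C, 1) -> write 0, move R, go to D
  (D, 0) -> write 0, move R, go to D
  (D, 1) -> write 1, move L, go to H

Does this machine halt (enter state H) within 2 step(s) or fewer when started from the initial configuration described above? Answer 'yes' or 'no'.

Answer: no

Derivation:
Step 1: in state A at pos -2, read 1 -> (A,1)->write 0,move R,goto B. Now: state=B, head=-1, tape[-3..0]=0010 (head:   ^)
Step 2: in state B at pos -1, read 1 -> (B,1)->write 1,move L,goto D. Now: state=D, head=-2, tape[-3..0]=0010 (head:  ^)
After 2 step(s): state = D (not H) -> not halted within 2 -> no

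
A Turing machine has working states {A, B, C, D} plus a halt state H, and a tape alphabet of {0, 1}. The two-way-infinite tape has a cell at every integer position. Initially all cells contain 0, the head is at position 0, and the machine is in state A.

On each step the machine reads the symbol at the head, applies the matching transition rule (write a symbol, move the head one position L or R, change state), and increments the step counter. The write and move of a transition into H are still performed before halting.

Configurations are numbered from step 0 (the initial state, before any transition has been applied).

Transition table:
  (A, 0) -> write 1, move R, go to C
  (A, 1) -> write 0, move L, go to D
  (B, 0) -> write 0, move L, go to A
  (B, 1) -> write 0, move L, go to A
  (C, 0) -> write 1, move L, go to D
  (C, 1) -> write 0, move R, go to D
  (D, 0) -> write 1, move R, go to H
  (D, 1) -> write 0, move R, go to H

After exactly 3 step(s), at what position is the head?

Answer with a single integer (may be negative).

Step 1: in state A at pos 0, read 0 -> (A,0)->write 1,move R,goto C. Now: state=C, head=1, tape[-1..2]=0100 (head:   ^)
Step 2: in state C at pos 1, read 0 -> (C,0)->write 1,move L,goto D. Now: state=D, head=0, tape[-1..2]=0110 (head:  ^)
Step 3: in state D at pos 0, read 1 -> (D,1)->write 0,move R,goto H. Now: state=H, head=1, tape[-1..2]=0010 (head:   ^)

Answer: 1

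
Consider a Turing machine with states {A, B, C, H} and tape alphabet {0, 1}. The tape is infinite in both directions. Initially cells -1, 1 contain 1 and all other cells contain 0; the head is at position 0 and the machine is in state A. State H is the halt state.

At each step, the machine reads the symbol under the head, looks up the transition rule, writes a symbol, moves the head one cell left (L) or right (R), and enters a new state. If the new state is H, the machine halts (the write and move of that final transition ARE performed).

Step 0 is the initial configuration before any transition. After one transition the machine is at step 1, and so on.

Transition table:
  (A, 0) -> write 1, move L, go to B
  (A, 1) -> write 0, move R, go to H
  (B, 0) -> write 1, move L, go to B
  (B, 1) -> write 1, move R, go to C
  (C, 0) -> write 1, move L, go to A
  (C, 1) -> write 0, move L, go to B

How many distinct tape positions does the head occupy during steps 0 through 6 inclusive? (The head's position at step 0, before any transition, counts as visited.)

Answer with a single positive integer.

Step 1: in state A at pos 0, read 0 -> (A,0)->write 1,move L,goto B. Now: state=B, head=-1, tape[-2..2]=01110 (head:  ^)
Step 2: in state B at pos -1, read 1 -> (B,1)->write 1,move R,goto C. Now: state=C, head=0, tape[-2..2]=01110 (head:   ^)
Step 3: in state C at pos 0, read 1 -> (C,1)->write 0,move L,goto B. Now: state=B, head=-1, tape[-2..2]=01010 (head:  ^)
Step 4: in state B at pos -1, read 1 -> (B,1)->write 1,move R,goto C. Now: state=C, head=0, tape[-2..2]=01010 (head:   ^)
Step 5: in state C at pos 0, read 0 -> (C,0)->write 1,move L,goto A. Now: state=A, head=-1, tape[-2..2]=01110 (head:  ^)
Step 6: in state A at pos -1, read 1 -> (A,1)->write 0,move R,goto H. Now: state=H, head=0, tape[-2..2]=00110 (head:   ^)
Head positions at steps 0..6: starting at 0, distinct positions visited = {-1, 0} -> 2 position(s)

Answer: 2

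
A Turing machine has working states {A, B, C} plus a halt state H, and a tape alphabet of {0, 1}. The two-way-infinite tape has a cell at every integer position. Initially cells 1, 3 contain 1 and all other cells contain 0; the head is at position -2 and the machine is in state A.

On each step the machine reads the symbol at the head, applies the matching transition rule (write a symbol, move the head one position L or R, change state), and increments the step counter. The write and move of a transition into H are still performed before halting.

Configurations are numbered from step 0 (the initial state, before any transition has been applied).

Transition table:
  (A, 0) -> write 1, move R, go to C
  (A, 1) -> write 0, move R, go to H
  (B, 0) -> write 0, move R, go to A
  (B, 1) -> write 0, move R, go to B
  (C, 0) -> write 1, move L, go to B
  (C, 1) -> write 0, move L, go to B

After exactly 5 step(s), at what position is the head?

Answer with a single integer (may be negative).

Answer: 1

Derivation:
Step 1: in state A at pos -2, read 0 -> (A,0)->write 1,move R,goto C. Now: state=C, head=-1, tape[-3..4]=01001010 (head:   ^)
Step 2: in state C at pos -1, read 0 -> (C,0)->write 1,move L,goto B. Now: state=B, head=-2, tape[-3..4]=01101010 (head:  ^)
Step 3: in state B at pos -2, read 1 -> (B,1)->write 0,move R,goto B. Now: state=B, head=-1, tape[-3..4]=00101010 (head:   ^)
Step 4: in state B at pos -1, read 1 -> (B,1)->write 0,move R,goto B. Now: state=B, head=0, tape[-3..4]=00001010 (head:    ^)
Step 5: in state B at pos 0, read 0 -> (B,0)->write 0,move R,goto A. Now: state=A, head=1, tape[-3..4]=00001010 (head:     ^)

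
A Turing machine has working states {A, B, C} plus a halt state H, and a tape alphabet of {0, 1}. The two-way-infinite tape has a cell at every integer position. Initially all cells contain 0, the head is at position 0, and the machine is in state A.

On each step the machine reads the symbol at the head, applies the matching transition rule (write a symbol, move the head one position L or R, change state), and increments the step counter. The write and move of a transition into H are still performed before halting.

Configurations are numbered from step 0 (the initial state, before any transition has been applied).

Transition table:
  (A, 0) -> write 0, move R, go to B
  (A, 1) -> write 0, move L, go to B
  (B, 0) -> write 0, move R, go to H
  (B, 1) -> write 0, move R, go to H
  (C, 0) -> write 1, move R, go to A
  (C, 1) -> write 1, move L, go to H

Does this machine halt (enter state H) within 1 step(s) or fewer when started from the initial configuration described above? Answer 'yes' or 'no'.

Step 1: in state A at pos 0, read 0 -> (A,0)->write 0,move R,goto B. Now: state=B, head=1, tape[-1..2]=0000 (head:   ^)
After 1 step(s): state = B (not H) -> not halted within 1 -> no

Answer: no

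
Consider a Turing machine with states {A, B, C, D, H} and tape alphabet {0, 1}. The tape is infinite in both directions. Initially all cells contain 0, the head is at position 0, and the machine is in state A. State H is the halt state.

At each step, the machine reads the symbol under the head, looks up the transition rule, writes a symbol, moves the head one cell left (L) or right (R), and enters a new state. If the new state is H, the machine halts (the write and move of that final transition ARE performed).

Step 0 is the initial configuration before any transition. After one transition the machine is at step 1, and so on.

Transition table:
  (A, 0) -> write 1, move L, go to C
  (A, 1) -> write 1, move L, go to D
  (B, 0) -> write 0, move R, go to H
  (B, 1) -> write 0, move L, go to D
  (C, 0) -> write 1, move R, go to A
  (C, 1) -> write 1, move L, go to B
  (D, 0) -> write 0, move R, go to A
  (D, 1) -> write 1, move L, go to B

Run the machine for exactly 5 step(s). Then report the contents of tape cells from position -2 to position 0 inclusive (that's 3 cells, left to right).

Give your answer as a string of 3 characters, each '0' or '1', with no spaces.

Step 1: in state A at pos 0, read 0 -> (A,0)->write 1,move L,goto C. Now: state=C, head=-1, tape[-2..1]=0010 (head:  ^)
Step 2: in state C at pos -1, read 0 -> (C,0)->write 1,move R,goto A. Now: state=A, head=0, tape[-2..1]=0110 (head:   ^)
Step 3: in state A at pos 0, read 1 -> (A,1)->write 1,move L,goto D. Now: state=D, head=-1, tape[-2..1]=0110 (head:  ^)
Step 4: in state D at pos -1, read 1 -> (D,1)->write 1,move L,goto B. Now: state=B, head=-2, tape[-3..1]=00110 (head:  ^)
Step 5: in state B at pos -2, read 0 -> (B,0)->write 0,move R,goto H. Now: state=H, head=-1, tape[-3..1]=00110 (head:   ^)

Answer: 011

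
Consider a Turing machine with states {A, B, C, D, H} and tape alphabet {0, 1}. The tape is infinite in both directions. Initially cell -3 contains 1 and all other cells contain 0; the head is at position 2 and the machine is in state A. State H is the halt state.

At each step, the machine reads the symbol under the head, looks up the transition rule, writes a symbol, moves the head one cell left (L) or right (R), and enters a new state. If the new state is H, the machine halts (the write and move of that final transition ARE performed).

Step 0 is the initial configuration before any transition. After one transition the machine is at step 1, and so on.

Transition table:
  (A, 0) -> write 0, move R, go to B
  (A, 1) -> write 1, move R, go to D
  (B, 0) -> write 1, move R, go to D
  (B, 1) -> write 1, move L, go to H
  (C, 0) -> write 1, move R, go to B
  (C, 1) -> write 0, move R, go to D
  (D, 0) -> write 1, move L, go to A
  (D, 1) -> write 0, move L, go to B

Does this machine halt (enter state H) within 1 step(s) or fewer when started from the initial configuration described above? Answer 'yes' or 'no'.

Step 1: in state A at pos 2, read 0 -> (A,0)->write 0,move R,goto B. Now: state=B, head=3, tape[-4..4]=010000000 (head:        ^)
After 1 step(s): state = B (not H) -> not halted within 1 -> no

Answer: no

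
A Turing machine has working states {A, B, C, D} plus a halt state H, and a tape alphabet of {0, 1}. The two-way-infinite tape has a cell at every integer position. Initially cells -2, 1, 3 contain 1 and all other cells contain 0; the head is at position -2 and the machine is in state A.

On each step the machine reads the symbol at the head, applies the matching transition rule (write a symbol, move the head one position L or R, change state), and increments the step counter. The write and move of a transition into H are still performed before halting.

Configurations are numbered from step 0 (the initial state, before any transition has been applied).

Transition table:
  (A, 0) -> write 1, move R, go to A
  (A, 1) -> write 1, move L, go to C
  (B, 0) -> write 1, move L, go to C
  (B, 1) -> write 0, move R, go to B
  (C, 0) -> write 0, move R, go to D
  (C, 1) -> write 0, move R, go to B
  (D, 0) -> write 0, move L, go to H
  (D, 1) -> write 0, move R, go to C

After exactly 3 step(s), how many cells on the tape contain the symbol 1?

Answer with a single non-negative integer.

Step 1: in state A at pos -2, read 1 -> (A,1)->write 1,move L,goto C. Now: state=C, head=-3, tape[-4..4]=001001010 (head:  ^)
Step 2: in state C at pos -3, read 0 -> (C,0)->write 0,move R,goto D. Now: state=D, head=-2, tape[-4..4]=001001010 (head:   ^)
Step 3: in state D at pos -2, read 1 -> (D,1)->write 0,move R,goto C. Now: state=C, head=-1, tape[-4..4]=000001010 (head:    ^)
Cells containing 1 after step 3: {1, 3} -> 2 cell(s)

Answer: 2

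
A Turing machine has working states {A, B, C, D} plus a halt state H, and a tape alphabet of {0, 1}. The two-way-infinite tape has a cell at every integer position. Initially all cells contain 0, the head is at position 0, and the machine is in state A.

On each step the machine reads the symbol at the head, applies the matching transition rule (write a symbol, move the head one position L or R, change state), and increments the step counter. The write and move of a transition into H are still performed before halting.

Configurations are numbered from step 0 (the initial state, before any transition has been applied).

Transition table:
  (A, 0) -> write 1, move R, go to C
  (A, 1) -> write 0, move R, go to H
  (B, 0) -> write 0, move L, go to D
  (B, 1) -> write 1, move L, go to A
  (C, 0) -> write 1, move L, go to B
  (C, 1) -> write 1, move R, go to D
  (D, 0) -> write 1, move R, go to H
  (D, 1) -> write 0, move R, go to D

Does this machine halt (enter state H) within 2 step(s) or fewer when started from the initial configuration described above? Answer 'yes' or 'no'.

Answer: no

Derivation:
Step 1: in state A at pos 0, read 0 -> (A,0)->write 1,move R,goto C. Now: state=C, head=1, tape[-1..2]=0100 (head:   ^)
Step 2: in state C at pos 1, read 0 -> (C,0)->write 1,move L,goto B. Now: state=B, head=0, tape[-1..2]=0110 (head:  ^)
After 2 step(s): state = B (not H) -> not halted within 2 -> no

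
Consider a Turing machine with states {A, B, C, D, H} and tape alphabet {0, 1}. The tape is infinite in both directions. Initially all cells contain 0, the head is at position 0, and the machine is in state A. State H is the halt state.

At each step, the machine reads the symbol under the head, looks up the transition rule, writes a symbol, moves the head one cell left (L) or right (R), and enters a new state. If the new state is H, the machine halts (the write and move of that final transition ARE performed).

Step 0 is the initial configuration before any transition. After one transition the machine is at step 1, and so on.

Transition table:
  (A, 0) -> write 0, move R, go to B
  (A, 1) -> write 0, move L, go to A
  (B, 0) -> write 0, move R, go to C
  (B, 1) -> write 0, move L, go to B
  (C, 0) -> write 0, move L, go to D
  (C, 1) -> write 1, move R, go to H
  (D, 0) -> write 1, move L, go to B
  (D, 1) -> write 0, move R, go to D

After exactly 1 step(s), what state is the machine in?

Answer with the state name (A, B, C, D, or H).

Answer: B

Derivation:
Step 1: in state A at pos 0, read 0 -> (A,0)->write 0,move R,goto B. Now: state=B, head=1, tape[-1..2]=0000 (head:   ^)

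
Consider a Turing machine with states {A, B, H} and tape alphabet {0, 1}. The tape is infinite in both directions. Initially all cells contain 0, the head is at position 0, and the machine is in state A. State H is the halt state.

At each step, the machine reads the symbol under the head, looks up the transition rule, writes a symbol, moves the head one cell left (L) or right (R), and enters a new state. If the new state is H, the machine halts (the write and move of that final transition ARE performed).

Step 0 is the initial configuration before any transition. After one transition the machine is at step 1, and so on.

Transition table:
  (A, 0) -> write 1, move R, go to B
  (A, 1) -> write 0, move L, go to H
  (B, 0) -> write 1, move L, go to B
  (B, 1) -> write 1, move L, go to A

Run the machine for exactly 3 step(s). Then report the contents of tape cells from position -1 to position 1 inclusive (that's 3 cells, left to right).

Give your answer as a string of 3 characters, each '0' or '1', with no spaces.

Answer: 011

Derivation:
Step 1: in state A at pos 0, read 0 -> (A,0)->write 1,move R,goto B. Now: state=B, head=1, tape[-1..2]=0100 (head:   ^)
Step 2: in state B at pos 1, read 0 -> (B,0)->write 1,move L,goto B. Now: state=B, head=0, tape[-1..2]=0110 (head:  ^)
Step 3: in state B at pos 0, read 1 -> (B,1)->write 1,move L,goto A. Now: state=A, head=-1, tape[-2..2]=00110 (head:  ^)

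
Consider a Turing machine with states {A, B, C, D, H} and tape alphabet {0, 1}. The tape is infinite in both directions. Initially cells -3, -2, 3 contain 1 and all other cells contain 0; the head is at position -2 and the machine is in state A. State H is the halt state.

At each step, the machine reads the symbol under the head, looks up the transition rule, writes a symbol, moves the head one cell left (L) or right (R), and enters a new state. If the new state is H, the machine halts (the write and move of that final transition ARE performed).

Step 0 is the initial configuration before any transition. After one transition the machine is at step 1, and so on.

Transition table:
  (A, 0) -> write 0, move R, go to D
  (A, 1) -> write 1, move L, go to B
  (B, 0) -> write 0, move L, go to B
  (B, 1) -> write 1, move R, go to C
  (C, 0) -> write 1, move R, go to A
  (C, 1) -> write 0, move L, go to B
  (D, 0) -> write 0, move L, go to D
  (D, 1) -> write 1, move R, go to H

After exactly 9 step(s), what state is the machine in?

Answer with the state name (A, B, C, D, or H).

Answer: H

Derivation:
Step 1: in state A at pos -2, read 1 -> (A,1)->write 1,move L,goto B. Now: state=B, head=-3, tape[-4..4]=011000010 (head:  ^)
Step 2: in state B at pos -3, read 1 -> (B,1)->write 1,move R,goto C. Now: state=C, head=-2, tape[-4..4]=011000010 (head:   ^)
Step 3: in state C at pos -2, read 1 -> (C,1)->write 0,move L,goto B. Now: state=B, head=-3, tape[-4..4]=010000010 (head:  ^)
Step 4: in state B at pos -3, read 1 -> (B,1)->write 1,move R,goto C. Now: state=C, head=-2, tape[-4..4]=010000010 (head:   ^)
Step 5: in state C at pos -2, read 0 -> (C,0)->write 1,move R,goto A. Now: state=A, head=-1, tape[-4..4]=011000010 (head:    ^)
Step 6: in state A at pos -1, read 0 -> (A,0)->write 0,move R,goto D. Now: state=D, head=0, tape[-4..4]=011000010 (head:     ^)
Step 7: in state D at pos 0, read 0 -> (D,0)->write 0,move L,goto D. Now: state=D, head=-1, tape[-4..4]=011000010 (head:    ^)
Step 8: in state D at pos -1, read 0 -> (D,0)->write 0,move L,goto D. Now: state=D, head=-2, tape[-4..4]=011000010 (head:   ^)
Step 9: in state D at pos -2, read 1 -> (D,1)->write 1,move R,goto H. Now: state=H, head=-1, tape[-4..4]=011000010 (head:    ^)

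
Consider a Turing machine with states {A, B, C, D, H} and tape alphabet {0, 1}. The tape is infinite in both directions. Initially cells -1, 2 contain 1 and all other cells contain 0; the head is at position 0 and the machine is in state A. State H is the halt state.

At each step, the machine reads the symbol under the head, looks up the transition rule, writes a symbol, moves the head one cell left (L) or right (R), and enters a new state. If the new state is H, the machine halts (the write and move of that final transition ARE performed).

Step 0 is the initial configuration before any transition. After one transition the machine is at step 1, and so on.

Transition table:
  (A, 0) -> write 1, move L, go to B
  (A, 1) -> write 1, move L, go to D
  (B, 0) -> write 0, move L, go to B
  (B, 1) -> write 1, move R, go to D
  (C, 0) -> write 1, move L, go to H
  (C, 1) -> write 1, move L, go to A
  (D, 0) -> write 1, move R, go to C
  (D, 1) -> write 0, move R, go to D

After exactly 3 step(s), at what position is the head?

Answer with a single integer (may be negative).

Answer: 1

Derivation:
Step 1: in state A at pos 0, read 0 -> (A,0)->write 1,move L,goto B. Now: state=B, head=-1, tape[-2..3]=011010 (head:  ^)
Step 2: in state B at pos -1, read 1 -> (B,1)->write 1,move R,goto D. Now: state=D, head=0, tape[-2..3]=011010 (head:   ^)
Step 3: in state D at pos 0, read 1 -> (D,1)->write 0,move R,goto D. Now: state=D, head=1, tape[-2..3]=010010 (head:    ^)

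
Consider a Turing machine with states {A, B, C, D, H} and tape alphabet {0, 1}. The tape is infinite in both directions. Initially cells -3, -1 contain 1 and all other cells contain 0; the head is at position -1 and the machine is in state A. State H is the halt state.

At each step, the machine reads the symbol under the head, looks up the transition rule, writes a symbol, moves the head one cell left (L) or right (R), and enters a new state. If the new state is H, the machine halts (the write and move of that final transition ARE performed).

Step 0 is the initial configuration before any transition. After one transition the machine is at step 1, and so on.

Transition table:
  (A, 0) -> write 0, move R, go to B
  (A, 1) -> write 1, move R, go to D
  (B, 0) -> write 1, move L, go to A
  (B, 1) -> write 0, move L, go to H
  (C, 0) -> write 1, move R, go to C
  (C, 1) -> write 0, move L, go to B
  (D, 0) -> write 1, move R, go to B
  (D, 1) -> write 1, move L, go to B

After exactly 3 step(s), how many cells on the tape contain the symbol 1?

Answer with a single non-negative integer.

Step 1: in state A at pos -1, read 1 -> (A,1)->write 1,move R,goto D. Now: state=D, head=0, tape[-4..1]=010100 (head:     ^)
Step 2: in state D at pos 0, read 0 -> (D,0)->write 1,move R,goto B. Now: state=B, head=1, tape[-4..2]=0101100 (head:      ^)
Step 3: in state B at pos 1, read 0 -> (B,0)->write 1,move L,goto A. Now: state=A, head=0, tape[-4..2]=0101110 (head:     ^)
Cells containing 1 after step 3: {-3, -1, 0, 1} -> 4 cell(s)

Answer: 4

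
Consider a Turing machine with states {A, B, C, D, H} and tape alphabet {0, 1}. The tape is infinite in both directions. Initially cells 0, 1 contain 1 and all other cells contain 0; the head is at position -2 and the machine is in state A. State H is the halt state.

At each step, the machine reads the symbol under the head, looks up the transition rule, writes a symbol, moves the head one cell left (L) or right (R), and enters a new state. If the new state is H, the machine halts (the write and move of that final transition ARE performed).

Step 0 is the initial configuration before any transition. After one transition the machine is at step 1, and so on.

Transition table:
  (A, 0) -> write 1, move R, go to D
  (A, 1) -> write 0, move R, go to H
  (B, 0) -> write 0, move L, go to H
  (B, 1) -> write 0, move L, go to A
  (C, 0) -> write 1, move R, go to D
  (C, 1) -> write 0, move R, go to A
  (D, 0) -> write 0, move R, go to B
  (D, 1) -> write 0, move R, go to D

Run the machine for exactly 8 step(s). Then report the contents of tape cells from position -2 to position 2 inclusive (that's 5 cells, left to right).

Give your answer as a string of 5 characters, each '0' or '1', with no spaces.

Step 1: in state A at pos -2, read 0 -> (A,0)->write 1,move R,goto D. Now: state=D, head=-1, tape[-3..2]=010110 (head:   ^)
Step 2: in state D at pos -1, read 0 -> (D,0)->write 0,move R,goto B. Now: state=B, head=0, tape[-3..2]=010110 (head:    ^)
Step 3: in state B at pos 0, read 1 -> (B,1)->write 0,move L,goto A. Now: state=A, head=-1, tape[-3..2]=010010 (head:   ^)
Step 4: in state A at pos -1, read 0 -> (A,0)->write 1,move R,goto D. Now: state=D, head=0, tape[-3..2]=011010 (head:    ^)
Step 5: in state D at pos 0, read 0 -> (D,0)->write 0,move R,goto B. Now: state=B, head=1, tape[-3..2]=011010 (head:     ^)
Step 6: in state B at pos 1, read 1 -> (B,1)->write 0,move L,goto A. Now: state=A, head=0, tape[-3..2]=011000 (head:    ^)
Step 7: in state A at pos 0, read 0 -> (A,0)->write 1,move R,goto D. Now: state=D, head=1, tape[-3..2]=011100 (head:     ^)
Step 8: in state D at pos 1, read 0 -> (D,0)->write 0,move R,goto B. Now: state=B, head=2, tape[-3..3]=0111000 (head:      ^)

Answer: 11100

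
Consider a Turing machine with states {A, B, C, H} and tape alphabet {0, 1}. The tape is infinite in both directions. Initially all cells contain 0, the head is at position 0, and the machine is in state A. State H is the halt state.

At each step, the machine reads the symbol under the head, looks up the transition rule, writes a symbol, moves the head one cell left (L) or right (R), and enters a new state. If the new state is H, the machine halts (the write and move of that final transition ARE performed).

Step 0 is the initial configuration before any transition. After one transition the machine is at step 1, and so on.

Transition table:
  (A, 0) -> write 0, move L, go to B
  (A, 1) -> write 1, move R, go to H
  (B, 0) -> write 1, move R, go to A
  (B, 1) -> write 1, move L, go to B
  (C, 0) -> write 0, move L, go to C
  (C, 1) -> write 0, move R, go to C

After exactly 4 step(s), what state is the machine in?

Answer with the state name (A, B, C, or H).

Step 1: in state A at pos 0, read 0 -> (A,0)->write 0,move L,goto B. Now: state=B, head=-1, tape[-2..1]=0000 (head:  ^)
Step 2: in state B at pos -1, read 0 -> (B,0)->write 1,move R,goto A. Now: state=A, head=0, tape[-2..1]=0100 (head:   ^)
Step 3: in state A at pos 0, read 0 -> (A,0)->write 0,move L,goto B. Now: state=B, head=-1, tape[-2..1]=0100 (head:  ^)
Step 4: in state B at pos -1, read 1 -> (B,1)->write 1,move L,goto B. Now: state=B, head=-2, tape[-3..1]=00100 (head:  ^)

Answer: B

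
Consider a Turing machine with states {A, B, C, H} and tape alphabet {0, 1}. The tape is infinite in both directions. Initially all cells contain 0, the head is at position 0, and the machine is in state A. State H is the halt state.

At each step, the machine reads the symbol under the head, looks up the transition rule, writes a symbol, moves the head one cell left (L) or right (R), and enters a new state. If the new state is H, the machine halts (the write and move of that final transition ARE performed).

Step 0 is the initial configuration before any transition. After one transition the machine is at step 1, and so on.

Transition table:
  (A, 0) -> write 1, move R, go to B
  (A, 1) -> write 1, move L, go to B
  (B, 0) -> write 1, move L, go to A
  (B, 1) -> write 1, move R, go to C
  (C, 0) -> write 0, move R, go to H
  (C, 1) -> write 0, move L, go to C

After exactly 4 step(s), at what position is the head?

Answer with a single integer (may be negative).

Answer: -2

Derivation:
Step 1: in state A at pos 0, read 0 -> (A,0)->write 1,move R,goto B. Now: state=B, head=1, tape[-1..2]=0100 (head:   ^)
Step 2: in state B at pos 1, read 0 -> (B,0)->write 1,move L,goto A. Now: state=A, head=0, tape[-1..2]=0110 (head:  ^)
Step 3: in state A at pos 0, read 1 -> (A,1)->write 1,move L,goto B. Now: state=B, head=-1, tape[-2..2]=00110 (head:  ^)
Step 4: in state B at pos -1, read 0 -> (B,0)->write 1,move L,goto A. Now: state=A, head=-2, tape[-3..2]=001110 (head:  ^)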